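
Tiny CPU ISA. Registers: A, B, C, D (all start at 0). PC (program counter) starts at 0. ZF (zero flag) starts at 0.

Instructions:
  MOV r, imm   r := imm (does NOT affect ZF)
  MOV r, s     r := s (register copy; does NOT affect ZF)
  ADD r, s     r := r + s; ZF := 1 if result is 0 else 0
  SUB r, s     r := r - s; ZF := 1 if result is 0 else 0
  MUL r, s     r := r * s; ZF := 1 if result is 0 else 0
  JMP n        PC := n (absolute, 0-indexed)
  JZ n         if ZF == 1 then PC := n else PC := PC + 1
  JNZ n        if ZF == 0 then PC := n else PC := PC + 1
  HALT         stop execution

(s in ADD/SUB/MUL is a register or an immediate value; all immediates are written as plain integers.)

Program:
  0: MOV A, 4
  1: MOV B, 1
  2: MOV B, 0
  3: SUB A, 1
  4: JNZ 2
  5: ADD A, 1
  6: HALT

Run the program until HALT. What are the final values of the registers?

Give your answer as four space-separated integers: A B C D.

Answer: 1 0 0 0

Derivation:
Step 1: PC=0 exec 'MOV A, 4'. After: A=4 B=0 C=0 D=0 ZF=0 PC=1
Step 2: PC=1 exec 'MOV B, 1'. After: A=4 B=1 C=0 D=0 ZF=0 PC=2
Step 3: PC=2 exec 'MOV B, 0'. After: A=4 B=0 C=0 D=0 ZF=0 PC=3
Step 4: PC=3 exec 'SUB A, 1'. After: A=3 B=0 C=0 D=0 ZF=0 PC=4
Step 5: PC=4 exec 'JNZ 2'. After: A=3 B=0 C=0 D=0 ZF=0 PC=2
Step 6: PC=2 exec 'MOV B, 0'. After: A=3 B=0 C=0 D=0 ZF=0 PC=3
Step 7: PC=3 exec 'SUB A, 1'. After: A=2 B=0 C=0 D=0 ZF=0 PC=4
Step 8: PC=4 exec 'JNZ 2'. After: A=2 B=0 C=0 D=0 ZF=0 PC=2
Step 9: PC=2 exec 'MOV B, 0'. After: A=2 B=0 C=0 D=0 ZF=0 PC=3
Step 10: PC=3 exec 'SUB A, 1'. After: A=1 B=0 C=0 D=0 ZF=0 PC=4
Step 11: PC=4 exec 'JNZ 2'. After: A=1 B=0 C=0 D=0 ZF=0 PC=2
Step 12: PC=2 exec 'MOV B, 0'. After: A=1 B=0 C=0 D=0 ZF=0 PC=3
Step 13: PC=3 exec 'SUB A, 1'. After: A=0 B=0 C=0 D=0 ZF=1 PC=4
Step 14: PC=4 exec 'JNZ 2'. After: A=0 B=0 C=0 D=0 ZF=1 PC=5
Step 15: PC=5 exec 'ADD A, 1'. After: A=1 B=0 C=0 D=0 ZF=0 PC=6
Step 16: PC=6 exec 'HALT'. After: A=1 B=0 C=0 D=0 ZF=0 PC=6 HALTED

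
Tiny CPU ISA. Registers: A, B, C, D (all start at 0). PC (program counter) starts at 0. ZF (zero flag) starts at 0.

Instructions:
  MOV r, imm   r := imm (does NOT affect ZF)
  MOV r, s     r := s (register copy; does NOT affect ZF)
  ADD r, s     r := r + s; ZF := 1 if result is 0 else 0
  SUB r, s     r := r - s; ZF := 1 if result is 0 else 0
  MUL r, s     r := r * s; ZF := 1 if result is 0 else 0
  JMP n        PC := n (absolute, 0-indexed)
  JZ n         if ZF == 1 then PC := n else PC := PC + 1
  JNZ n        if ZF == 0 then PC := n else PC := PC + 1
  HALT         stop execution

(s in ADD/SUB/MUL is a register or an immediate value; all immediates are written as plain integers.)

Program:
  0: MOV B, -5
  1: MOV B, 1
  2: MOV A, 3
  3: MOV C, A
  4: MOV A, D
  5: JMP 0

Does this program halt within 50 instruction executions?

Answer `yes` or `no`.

Step 1: PC=0 exec 'MOV B, -5'. After: A=0 B=-5 C=0 D=0 ZF=0 PC=1
Step 2: PC=1 exec 'MOV B, 1'. After: A=0 B=1 C=0 D=0 ZF=0 PC=2
Step 3: PC=2 exec 'MOV A, 3'. After: A=3 B=1 C=0 D=0 ZF=0 PC=3
Step 4: PC=3 exec 'MOV C, A'. After: A=3 B=1 C=3 D=0 ZF=0 PC=4
Step 5: PC=4 exec 'MOV A, D'. After: A=0 B=1 C=3 D=0 ZF=0 PC=5
Step 6: PC=5 exec 'JMP 0'. After: A=0 B=1 C=3 D=0 ZF=0 PC=0
Step 7: PC=0 exec 'MOV B, -5'. After: A=0 B=-5 C=3 D=0 ZF=0 PC=1
Step 8: PC=1 exec 'MOV B, 1'. After: A=0 B=1 C=3 D=0 ZF=0 PC=2
Step 9: PC=2 exec 'MOV A, 3'. After: A=3 B=1 C=3 D=0 ZF=0 PC=3
Step 10: PC=3 exec 'MOV C, A'. After: A=3 B=1 C=3 D=0 ZF=0 PC=4
State after step 10 equals state after step 4: the program is in a cycle of length 6 and will never halt.

Answer: no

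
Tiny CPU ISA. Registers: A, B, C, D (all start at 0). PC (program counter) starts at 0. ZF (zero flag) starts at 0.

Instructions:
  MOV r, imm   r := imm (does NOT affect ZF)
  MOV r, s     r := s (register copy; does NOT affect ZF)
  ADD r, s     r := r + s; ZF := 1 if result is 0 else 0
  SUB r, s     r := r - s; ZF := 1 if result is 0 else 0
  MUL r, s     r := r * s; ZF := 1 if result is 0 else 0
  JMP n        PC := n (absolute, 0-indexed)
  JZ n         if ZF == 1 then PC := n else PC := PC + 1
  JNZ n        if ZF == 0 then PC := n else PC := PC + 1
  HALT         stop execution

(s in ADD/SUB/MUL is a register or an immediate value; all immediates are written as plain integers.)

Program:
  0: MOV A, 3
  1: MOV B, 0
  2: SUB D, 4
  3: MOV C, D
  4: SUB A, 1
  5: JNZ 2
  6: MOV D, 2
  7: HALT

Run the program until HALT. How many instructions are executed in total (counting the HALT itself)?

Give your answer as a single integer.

Step 1: PC=0 exec 'MOV A, 3'. After: A=3 B=0 C=0 D=0 ZF=0 PC=1
Step 2: PC=1 exec 'MOV B, 0'. After: A=3 B=0 C=0 D=0 ZF=0 PC=2
Step 3: PC=2 exec 'SUB D, 4'. After: A=3 B=0 C=0 D=-4 ZF=0 PC=3
Step 4: PC=3 exec 'MOV C, D'. After: A=3 B=0 C=-4 D=-4 ZF=0 PC=4
Step 5: PC=4 exec 'SUB A, 1'. After: A=2 B=0 C=-4 D=-4 ZF=0 PC=5
Step 6: PC=5 exec 'JNZ 2'. After: A=2 B=0 C=-4 D=-4 ZF=0 PC=2
Step 7: PC=2 exec 'SUB D, 4'. After: A=2 B=0 C=-4 D=-8 ZF=0 PC=3
Step 8: PC=3 exec 'MOV C, D'. After: A=2 B=0 C=-8 D=-8 ZF=0 PC=4
Step 9: PC=4 exec 'SUB A, 1'. After: A=1 B=0 C=-8 D=-8 ZF=0 PC=5
Step 10: PC=5 exec 'JNZ 2'. After: A=1 B=0 C=-8 D=-8 ZF=0 PC=2
Step 11: PC=2 exec 'SUB D, 4'. After: A=1 B=0 C=-8 D=-12 ZF=0 PC=3
Step 12: PC=3 exec 'MOV C, D'. After: A=1 B=0 C=-12 D=-12 ZF=0 PC=4
Step 13: PC=4 exec 'SUB A, 1'. After: A=0 B=0 C=-12 D=-12 ZF=1 PC=5
Step 14: PC=5 exec 'JNZ 2'. After: A=0 B=0 C=-12 D=-12 ZF=1 PC=6
Step 15: PC=6 exec 'MOV D, 2'. After: A=0 B=0 C=-12 D=2 ZF=1 PC=7
Step 16: PC=7 exec 'HALT'. After: A=0 B=0 C=-12 D=2 ZF=1 PC=7 HALTED
Total instructions executed: 16

Answer: 16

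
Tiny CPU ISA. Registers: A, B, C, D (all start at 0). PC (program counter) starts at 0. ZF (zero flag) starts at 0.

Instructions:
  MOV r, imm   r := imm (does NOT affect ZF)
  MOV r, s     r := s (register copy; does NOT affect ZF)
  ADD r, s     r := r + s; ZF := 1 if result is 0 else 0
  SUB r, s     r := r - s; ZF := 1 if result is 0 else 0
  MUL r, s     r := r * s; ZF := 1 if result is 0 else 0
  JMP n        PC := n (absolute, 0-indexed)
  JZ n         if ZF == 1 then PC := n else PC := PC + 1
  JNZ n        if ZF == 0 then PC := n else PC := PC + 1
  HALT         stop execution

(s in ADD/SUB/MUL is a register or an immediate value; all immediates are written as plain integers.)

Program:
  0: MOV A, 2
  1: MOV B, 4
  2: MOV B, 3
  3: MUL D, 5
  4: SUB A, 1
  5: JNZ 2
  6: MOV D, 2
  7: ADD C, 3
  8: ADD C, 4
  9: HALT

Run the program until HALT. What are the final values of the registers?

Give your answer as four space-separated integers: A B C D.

Answer: 0 3 7 2

Derivation:
Step 1: PC=0 exec 'MOV A, 2'. After: A=2 B=0 C=0 D=0 ZF=0 PC=1
Step 2: PC=1 exec 'MOV B, 4'. After: A=2 B=4 C=0 D=0 ZF=0 PC=2
Step 3: PC=2 exec 'MOV B, 3'. After: A=2 B=3 C=0 D=0 ZF=0 PC=3
Step 4: PC=3 exec 'MUL D, 5'. After: A=2 B=3 C=0 D=0 ZF=1 PC=4
Step 5: PC=4 exec 'SUB A, 1'. After: A=1 B=3 C=0 D=0 ZF=0 PC=5
Step 6: PC=5 exec 'JNZ 2'. After: A=1 B=3 C=0 D=0 ZF=0 PC=2
Step 7: PC=2 exec 'MOV B, 3'. After: A=1 B=3 C=0 D=0 ZF=0 PC=3
Step 8: PC=3 exec 'MUL D, 5'. After: A=1 B=3 C=0 D=0 ZF=1 PC=4
Step 9: PC=4 exec 'SUB A, 1'. After: A=0 B=3 C=0 D=0 ZF=1 PC=5
Step 10: PC=5 exec 'JNZ 2'. After: A=0 B=3 C=0 D=0 ZF=1 PC=6
Step 11: PC=6 exec 'MOV D, 2'. After: A=0 B=3 C=0 D=2 ZF=1 PC=7
Step 12: PC=7 exec 'ADD C, 3'. After: A=0 B=3 C=3 D=2 ZF=0 PC=8
Step 13: PC=8 exec 'ADD C, 4'. After: A=0 B=3 C=7 D=2 ZF=0 PC=9
Step 14: PC=9 exec 'HALT'. After: A=0 B=3 C=7 D=2 ZF=0 PC=9 HALTED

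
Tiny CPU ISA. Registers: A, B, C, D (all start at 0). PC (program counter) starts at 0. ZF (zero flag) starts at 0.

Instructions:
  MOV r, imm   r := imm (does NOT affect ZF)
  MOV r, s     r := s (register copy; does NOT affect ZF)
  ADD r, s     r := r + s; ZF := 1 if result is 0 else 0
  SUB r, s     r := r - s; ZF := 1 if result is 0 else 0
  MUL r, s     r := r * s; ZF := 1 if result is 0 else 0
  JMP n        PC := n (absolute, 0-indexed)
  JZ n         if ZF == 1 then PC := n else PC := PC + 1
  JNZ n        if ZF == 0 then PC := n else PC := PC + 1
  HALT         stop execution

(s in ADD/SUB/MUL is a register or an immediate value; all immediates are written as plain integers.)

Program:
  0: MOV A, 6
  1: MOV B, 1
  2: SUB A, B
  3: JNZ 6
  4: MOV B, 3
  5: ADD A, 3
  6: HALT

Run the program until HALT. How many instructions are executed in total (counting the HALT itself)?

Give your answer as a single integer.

Answer: 5

Derivation:
Step 1: PC=0 exec 'MOV A, 6'. After: A=6 B=0 C=0 D=0 ZF=0 PC=1
Step 2: PC=1 exec 'MOV B, 1'. After: A=6 B=1 C=0 D=0 ZF=0 PC=2
Step 3: PC=2 exec 'SUB A, B'. After: A=5 B=1 C=0 D=0 ZF=0 PC=3
Step 4: PC=3 exec 'JNZ 6'. After: A=5 B=1 C=0 D=0 ZF=0 PC=6
Step 5: PC=6 exec 'HALT'. After: A=5 B=1 C=0 D=0 ZF=0 PC=6 HALTED
Total instructions executed: 5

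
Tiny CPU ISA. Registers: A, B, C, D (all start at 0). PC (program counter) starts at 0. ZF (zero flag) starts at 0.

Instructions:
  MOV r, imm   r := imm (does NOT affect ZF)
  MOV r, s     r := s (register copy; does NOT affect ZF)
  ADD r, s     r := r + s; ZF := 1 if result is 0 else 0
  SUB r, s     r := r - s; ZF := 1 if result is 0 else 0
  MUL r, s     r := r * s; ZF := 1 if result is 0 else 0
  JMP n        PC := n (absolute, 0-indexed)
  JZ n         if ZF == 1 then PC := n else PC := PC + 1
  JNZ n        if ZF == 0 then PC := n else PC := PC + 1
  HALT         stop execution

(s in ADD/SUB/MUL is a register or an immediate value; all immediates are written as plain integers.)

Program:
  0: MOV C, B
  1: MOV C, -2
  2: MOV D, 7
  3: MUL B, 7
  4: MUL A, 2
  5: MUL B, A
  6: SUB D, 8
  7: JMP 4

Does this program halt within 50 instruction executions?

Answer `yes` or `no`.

Answer: no

Derivation:
Step 1: PC=0 exec 'MOV C, B'. After: A=0 B=0 C=0 D=0 ZF=0 PC=1
Step 2: PC=1 exec 'MOV C, -2'. After: A=0 B=0 C=-2 D=0 ZF=0 PC=2
Step 3: PC=2 exec 'MOV D, 7'. After: A=0 B=0 C=-2 D=7 ZF=0 PC=3
Step 4: PC=3 exec 'MUL B, 7'. After: A=0 B=0 C=-2 D=7 ZF=1 PC=4
Step 5: PC=4 exec 'MUL A, 2'. After: A=0 B=0 C=-2 D=7 ZF=1 PC=5
Step 6: PC=5 exec 'MUL B, A'. After: A=0 B=0 C=-2 D=7 ZF=1 PC=6
Step 7: PC=6 exec 'SUB D, 8'. After: A=0 B=0 C=-2 D=-1 ZF=0 PC=7
Step 8: PC=7 exec 'JMP 4'. After: A=0 B=0 C=-2 D=-1 ZF=0 PC=4
Step 9: PC=4 exec 'MUL A, 2'. After: A=0 B=0 C=-2 D=-1 ZF=1 PC=5
Step 10: PC=5 exec 'MUL B, A'. After: A=0 B=0 C=-2 D=-1 ZF=1 PC=6
Step 11: PC=6 exec 'SUB D, 8'. After: A=0 B=0 C=-2 D=-9 ZF=0 PC=7
Step 12: PC=7 exec 'JMP 4'. After: A=0 B=0 C=-2 D=-9 ZF=0 PC=4
Step 13: PC=4 exec 'MUL A, 2'. After: A=0 B=0 C=-2 D=-9 ZF=1 PC=5
Step 14: PC=5 exec 'MUL B, A'. After: A=0 B=0 C=-2 D=-9 ZF=1 PC=6
Step 15: PC=6 exec 'SUB D, 8'. After: A=0 B=0 C=-2 D=-17 ZF=0 PC=7
After 50 steps: not halted. PC revisits the same instructions with no path to HALT; will never halt.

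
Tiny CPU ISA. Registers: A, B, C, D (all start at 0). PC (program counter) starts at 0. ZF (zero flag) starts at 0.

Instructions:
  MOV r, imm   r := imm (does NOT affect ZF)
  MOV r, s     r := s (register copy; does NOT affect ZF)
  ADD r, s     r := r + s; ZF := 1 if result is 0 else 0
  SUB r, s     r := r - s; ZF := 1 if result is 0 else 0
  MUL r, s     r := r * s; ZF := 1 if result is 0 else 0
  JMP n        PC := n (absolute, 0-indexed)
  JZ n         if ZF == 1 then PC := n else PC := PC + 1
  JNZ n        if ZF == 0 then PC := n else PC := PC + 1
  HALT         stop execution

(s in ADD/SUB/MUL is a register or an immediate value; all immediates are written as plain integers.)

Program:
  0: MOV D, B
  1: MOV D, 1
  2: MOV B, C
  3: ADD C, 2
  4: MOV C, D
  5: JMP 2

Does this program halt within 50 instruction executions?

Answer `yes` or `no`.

Answer: no

Derivation:
Step 1: PC=0 exec 'MOV D, B'. After: A=0 B=0 C=0 D=0 ZF=0 PC=1
Step 2: PC=1 exec 'MOV D, 1'. After: A=0 B=0 C=0 D=1 ZF=0 PC=2
Step 3: PC=2 exec 'MOV B, C'. After: A=0 B=0 C=0 D=1 ZF=0 PC=3
Step 4: PC=3 exec 'ADD C, 2'. After: A=0 B=0 C=2 D=1 ZF=0 PC=4
Step 5: PC=4 exec 'MOV C, D'. After: A=0 B=0 C=1 D=1 ZF=0 PC=5
Step 6: PC=5 exec 'JMP 2'. After: A=0 B=0 C=1 D=1 ZF=0 PC=2
Step 7: PC=2 exec 'MOV B, C'. After: A=0 B=1 C=1 D=1 ZF=0 PC=3
Step 8: PC=3 exec 'ADD C, 2'. After: A=0 B=1 C=3 D=1 ZF=0 PC=4
Step 9: PC=4 exec 'MOV C, D'. After: A=0 B=1 C=1 D=1 ZF=0 PC=5
Step 10: PC=5 exec 'JMP 2'. After: A=0 B=1 C=1 D=1 ZF=0 PC=2
Step 11: PC=2 exec 'MOV B, C'. After: A=0 B=1 C=1 D=1 ZF=0 PC=3
State after step 11 equals state after step 7: the program is in a cycle of length 4 and will never halt.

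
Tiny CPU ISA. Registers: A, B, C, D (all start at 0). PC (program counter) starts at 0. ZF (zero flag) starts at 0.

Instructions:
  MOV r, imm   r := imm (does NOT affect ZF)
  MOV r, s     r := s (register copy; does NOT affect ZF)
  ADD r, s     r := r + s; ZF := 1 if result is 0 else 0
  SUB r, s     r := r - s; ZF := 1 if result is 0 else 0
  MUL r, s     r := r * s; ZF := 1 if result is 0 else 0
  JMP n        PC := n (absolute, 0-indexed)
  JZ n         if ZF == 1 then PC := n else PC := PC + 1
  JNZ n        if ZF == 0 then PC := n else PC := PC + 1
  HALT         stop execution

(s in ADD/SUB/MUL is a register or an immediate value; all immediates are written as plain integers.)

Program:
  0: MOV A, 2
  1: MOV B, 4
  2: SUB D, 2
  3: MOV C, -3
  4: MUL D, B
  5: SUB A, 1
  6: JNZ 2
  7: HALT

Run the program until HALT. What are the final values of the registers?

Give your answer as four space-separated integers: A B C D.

Answer: 0 4 -3 -40

Derivation:
Step 1: PC=0 exec 'MOV A, 2'. After: A=2 B=0 C=0 D=0 ZF=0 PC=1
Step 2: PC=1 exec 'MOV B, 4'. After: A=2 B=4 C=0 D=0 ZF=0 PC=2
Step 3: PC=2 exec 'SUB D, 2'. After: A=2 B=4 C=0 D=-2 ZF=0 PC=3
Step 4: PC=3 exec 'MOV C, -3'. After: A=2 B=4 C=-3 D=-2 ZF=0 PC=4
Step 5: PC=4 exec 'MUL D, B'. After: A=2 B=4 C=-3 D=-8 ZF=0 PC=5
Step 6: PC=5 exec 'SUB A, 1'. After: A=1 B=4 C=-3 D=-8 ZF=0 PC=6
Step 7: PC=6 exec 'JNZ 2'. After: A=1 B=4 C=-3 D=-8 ZF=0 PC=2
Step 8: PC=2 exec 'SUB D, 2'. After: A=1 B=4 C=-3 D=-10 ZF=0 PC=3
Step 9: PC=3 exec 'MOV C, -3'. After: A=1 B=4 C=-3 D=-10 ZF=0 PC=4
Step 10: PC=4 exec 'MUL D, B'. After: A=1 B=4 C=-3 D=-40 ZF=0 PC=5
Step 11: PC=5 exec 'SUB A, 1'. After: A=0 B=4 C=-3 D=-40 ZF=1 PC=6
Step 12: PC=6 exec 'JNZ 2'. After: A=0 B=4 C=-3 D=-40 ZF=1 PC=7
Step 13: PC=7 exec 'HALT'. After: A=0 B=4 C=-3 D=-40 ZF=1 PC=7 HALTED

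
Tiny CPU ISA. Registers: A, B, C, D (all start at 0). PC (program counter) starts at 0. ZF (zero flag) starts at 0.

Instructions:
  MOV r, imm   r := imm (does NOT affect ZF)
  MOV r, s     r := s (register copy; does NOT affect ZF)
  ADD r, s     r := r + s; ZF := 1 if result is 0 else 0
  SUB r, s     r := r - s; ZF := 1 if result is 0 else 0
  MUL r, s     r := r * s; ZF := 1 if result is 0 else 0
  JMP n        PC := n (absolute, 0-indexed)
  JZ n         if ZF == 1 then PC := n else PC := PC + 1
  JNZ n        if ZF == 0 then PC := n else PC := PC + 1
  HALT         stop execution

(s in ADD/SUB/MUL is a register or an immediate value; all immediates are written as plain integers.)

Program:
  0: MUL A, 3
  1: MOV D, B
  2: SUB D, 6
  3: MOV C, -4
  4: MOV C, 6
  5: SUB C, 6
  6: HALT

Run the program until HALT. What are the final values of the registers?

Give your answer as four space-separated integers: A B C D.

Answer: 0 0 0 -6

Derivation:
Step 1: PC=0 exec 'MUL A, 3'. After: A=0 B=0 C=0 D=0 ZF=1 PC=1
Step 2: PC=1 exec 'MOV D, B'. After: A=0 B=0 C=0 D=0 ZF=1 PC=2
Step 3: PC=2 exec 'SUB D, 6'. After: A=0 B=0 C=0 D=-6 ZF=0 PC=3
Step 4: PC=3 exec 'MOV C, -4'. After: A=0 B=0 C=-4 D=-6 ZF=0 PC=4
Step 5: PC=4 exec 'MOV C, 6'. After: A=0 B=0 C=6 D=-6 ZF=0 PC=5
Step 6: PC=5 exec 'SUB C, 6'. After: A=0 B=0 C=0 D=-6 ZF=1 PC=6
Step 7: PC=6 exec 'HALT'. After: A=0 B=0 C=0 D=-6 ZF=1 PC=6 HALTED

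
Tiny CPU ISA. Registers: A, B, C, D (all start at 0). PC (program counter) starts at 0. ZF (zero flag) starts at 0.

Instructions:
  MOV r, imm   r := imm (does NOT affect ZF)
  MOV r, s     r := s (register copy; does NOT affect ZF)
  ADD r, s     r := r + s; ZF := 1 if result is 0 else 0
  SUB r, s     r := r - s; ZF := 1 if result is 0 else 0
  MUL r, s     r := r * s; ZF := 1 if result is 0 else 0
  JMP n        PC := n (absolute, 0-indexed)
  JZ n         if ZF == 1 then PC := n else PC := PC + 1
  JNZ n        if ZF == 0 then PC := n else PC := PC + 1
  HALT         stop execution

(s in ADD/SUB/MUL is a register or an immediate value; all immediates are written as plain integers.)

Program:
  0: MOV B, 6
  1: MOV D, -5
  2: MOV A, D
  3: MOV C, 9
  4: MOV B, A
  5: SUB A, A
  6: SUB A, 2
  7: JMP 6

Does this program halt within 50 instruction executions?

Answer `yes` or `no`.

Answer: no

Derivation:
Step 1: PC=0 exec 'MOV B, 6'. After: A=0 B=6 C=0 D=0 ZF=0 PC=1
Step 2: PC=1 exec 'MOV D, -5'. After: A=0 B=6 C=0 D=-5 ZF=0 PC=2
Step 3: PC=2 exec 'MOV A, D'. After: A=-5 B=6 C=0 D=-5 ZF=0 PC=3
Step 4: PC=3 exec 'MOV C, 9'. After: A=-5 B=6 C=9 D=-5 ZF=0 PC=4
Step 5: PC=4 exec 'MOV B, A'. After: A=-5 B=-5 C=9 D=-5 ZF=0 PC=5
Step 6: PC=5 exec 'SUB A, A'. After: A=0 B=-5 C=9 D=-5 ZF=1 PC=6
Step 7: PC=6 exec 'SUB A, 2'. After: A=-2 B=-5 C=9 D=-5 ZF=0 PC=7
Step 8: PC=7 exec 'JMP 6'. After: A=-2 B=-5 C=9 D=-5 ZF=0 PC=6
Step 9: PC=6 exec 'SUB A, 2'. After: A=-4 B=-5 C=9 D=-5 ZF=0 PC=7
Step 10: PC=7 exec 'JMP 6'. After: A=-4 B=-5 C=9 D=-5 ZF=0 PC=6
Step 11: PC=6 exec 'SUB A, 2'. After: A=-6 B=-5 C=9 D=-5 ZF=0 PC=7
Step 12: PC=7 exec 'JMP 6'. After: A=-6 B=-5 C=9 D=-5 ZF=0 PC=6
Step 13: PC=6 exec 'SUB A, 2'. After: A=-8 B=-5 C=9 D=-5 ZF=0 PC=7
Step 14: PC=7 exec 'JMP 6'. After: A=-8 B=-5 C=9 D=-5 ZF=0 PC=6
Step 15: PC=6 exec 'SUB A, 2'. After: A=-10 B=-5 C=9 D=-5 ZF=0 PC=7
After 50 steps: not halted. PC revisits the same instructions with no path to HALT; will never halt.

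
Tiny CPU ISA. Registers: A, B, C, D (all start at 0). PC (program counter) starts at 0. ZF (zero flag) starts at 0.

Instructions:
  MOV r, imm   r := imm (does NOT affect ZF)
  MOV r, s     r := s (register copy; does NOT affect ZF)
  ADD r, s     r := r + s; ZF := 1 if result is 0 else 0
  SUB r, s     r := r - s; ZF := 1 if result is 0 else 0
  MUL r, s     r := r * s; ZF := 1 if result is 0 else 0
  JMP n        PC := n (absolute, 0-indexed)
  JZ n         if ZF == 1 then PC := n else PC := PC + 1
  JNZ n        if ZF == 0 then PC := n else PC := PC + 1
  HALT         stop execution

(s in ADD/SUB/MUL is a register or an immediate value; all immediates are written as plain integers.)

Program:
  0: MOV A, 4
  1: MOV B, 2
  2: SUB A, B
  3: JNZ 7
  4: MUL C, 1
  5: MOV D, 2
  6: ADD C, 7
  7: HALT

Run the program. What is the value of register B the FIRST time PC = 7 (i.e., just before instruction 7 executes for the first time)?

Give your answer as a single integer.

Step 1: PC=0 exec 'MOV A, 4'. After: A=4 B=0 C=0 D=0 ZF=0 PC=1
Step 2: PC=1 exec 'MOV B, 2'. After: A=4 B=2 C=0 D=0 ZF=0 PC=2
Step 3: PC=2 exec 'SUB A, B'. After: A=2 B=2 C=0 D=0 ZF=0 PC=3
Step 4: PC=3 exec 'JNZ 7'. After: A=2 B=2 C=0 D=0 ZF=0 PC=7
First time PC=7: B=2

2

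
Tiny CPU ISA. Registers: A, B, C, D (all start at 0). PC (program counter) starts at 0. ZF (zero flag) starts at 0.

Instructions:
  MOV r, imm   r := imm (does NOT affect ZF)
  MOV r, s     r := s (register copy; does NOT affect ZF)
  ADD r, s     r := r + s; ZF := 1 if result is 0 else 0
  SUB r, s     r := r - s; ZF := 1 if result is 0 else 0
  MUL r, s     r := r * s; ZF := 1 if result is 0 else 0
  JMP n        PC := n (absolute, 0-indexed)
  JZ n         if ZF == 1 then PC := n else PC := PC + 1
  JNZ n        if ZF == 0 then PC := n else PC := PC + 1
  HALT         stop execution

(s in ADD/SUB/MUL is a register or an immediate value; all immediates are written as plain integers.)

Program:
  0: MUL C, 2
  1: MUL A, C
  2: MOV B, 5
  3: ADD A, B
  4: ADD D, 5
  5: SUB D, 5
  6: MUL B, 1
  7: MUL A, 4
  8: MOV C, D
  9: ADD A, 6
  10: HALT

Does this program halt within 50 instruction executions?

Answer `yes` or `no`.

Answer: yes

Derivation:
Step 1: PC=0 exec 'MUL C, 2'. After: A=0 B=0 C=0 D=0 ZF=1 PC=1
Step 2: PC=1 exec 'MUL A, C'. After: A=0 B=0 C=0 D=0 ZF=1 PC=2
Step 3: PC=2 exec 'MOV B, 5'. After: A=0 B=5 C=0 D=0 ZF=1 PC=3
Step 4: PC=3 exec 'ADD A, B'. After: A=5 B=5 C=0 D=0 ZF=0 PC=4
Step 5: PC=4 exec 'ADD D, 5'. After: A=5 B=5 C=0 D=5 ZF=0 PC=5
Step 6: PC=5 exec 'SUB D, 5'. After: A=5 B=5 C=0 D=0 ZF=1 PC=6
Step 7: PC=6 exec 'MUL B, 1'. After: A=5 B=5 C=0 D=0 ZF=0 PC=7
Step 8: PC=7 exec 'MUL A, 4'. After: A=20 B=5 C=0 D=0 ZF=0 PC=8
Step 9: PC=8 exec 'MOV C, D'. After: A=20 B=5 C=0 D=0 ZF=0 PC=9
Step 10: PC=9 exec 'ADD A, 6'. After: A=26 B=5 C=0 D=0 ZF=0 PC=10
Step 11: PC=10 exec 'HALT'. After: A=26 B=5 C=0 D=0 ZF=0 PC=10 HALTED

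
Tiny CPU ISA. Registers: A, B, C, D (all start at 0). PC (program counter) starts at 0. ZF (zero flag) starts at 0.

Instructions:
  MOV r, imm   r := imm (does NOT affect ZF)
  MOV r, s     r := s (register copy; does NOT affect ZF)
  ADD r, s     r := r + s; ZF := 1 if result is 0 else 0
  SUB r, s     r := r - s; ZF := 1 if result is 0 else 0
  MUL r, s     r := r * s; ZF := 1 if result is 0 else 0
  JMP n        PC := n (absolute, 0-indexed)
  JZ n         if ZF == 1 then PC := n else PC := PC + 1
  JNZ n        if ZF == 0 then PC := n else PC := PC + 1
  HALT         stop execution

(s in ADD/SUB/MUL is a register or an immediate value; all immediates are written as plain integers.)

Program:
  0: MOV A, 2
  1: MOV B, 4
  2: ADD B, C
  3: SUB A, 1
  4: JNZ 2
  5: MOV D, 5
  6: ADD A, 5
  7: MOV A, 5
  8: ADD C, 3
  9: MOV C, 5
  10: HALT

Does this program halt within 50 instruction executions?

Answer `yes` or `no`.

Step 1: PC=0 exec 'MOV A, 2'. After: A=2 B=0 C=0 D=0 ZF=0 PC=1
Step 2: PC=1 exec 'MOV B, 4'. After: A=2 B=4 C=0 D=0 ZF=0 PC=2
Step 3: PC=2 exec 'ADD B, C'. After: A=2 B=4 C=0 D=0 ZF=0 PC=3
Step 4: PC=3 exec 'SUB A, 1'. After: A=1 B=4 C=0 D=0 ZF=0 PC=4
Step 5: PC=4 exec 'JNZ 2'. After: A=1 B=4 C=0 D=0 ZF=0 PC=2
Step 6: PC=2 exec 'ADD B, C'. After: A=1 B=4 C=0 D=0 ZF=0 PC=3
Step 7: PC=3 exec 'SUB A, 1'. After: A=0 B=4 C=0 D=0 ZF=1 PC=4
Step 8: PC=4 exec 'JNZ 2'. After: A=0 B=4 C=0 D=0 ZF=1 PC=5
Step 9: PC=5 exec 'MOV D, 5'. After: A=0 B=4 C=0 D=5 ZF=1 PC=6
Step 10: PC=6 exec 'ADD A, 5'. After: A=5 B=4 C=0 D=5 ZF=0 PC=7
Step 11: PC=7 exec 'MOV A, 5'. After: A=5 B=4 C=0 D=5 ZF=0 PC=8
Step 12: PC=8 exec 'ADD C, 3'. After: A=5 B=4 C=3 D=5 ZF=0 PC=9
Step 13: PC=9 exec 'MOV C, 5'. After: A=5 B=4 C=5 D=5 ZF=0 PC=10
Step 14: PC=10 exec 'HALT'. After: A=5 B=4 C=5 D=5 ZF=0 PC=10 HALTED

Answer: yes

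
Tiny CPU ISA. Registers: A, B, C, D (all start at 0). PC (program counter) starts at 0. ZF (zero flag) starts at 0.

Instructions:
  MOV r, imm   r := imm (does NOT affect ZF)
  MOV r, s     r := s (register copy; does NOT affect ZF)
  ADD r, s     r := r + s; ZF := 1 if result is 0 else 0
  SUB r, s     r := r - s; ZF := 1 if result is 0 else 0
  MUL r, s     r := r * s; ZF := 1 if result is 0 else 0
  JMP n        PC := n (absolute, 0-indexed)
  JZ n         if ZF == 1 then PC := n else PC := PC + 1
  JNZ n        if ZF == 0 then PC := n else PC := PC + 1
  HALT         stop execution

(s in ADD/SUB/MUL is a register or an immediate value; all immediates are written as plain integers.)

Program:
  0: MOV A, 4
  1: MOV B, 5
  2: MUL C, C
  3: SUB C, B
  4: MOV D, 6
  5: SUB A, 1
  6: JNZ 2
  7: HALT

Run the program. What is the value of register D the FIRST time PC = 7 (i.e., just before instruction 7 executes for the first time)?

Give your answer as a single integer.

Step 1: PC=0 exec 'MOV A, 4'. After: A=4 B=0 C=0 D=0 ZF=0 PC=1
Step 2: PC=1 exec 'MOV B, 5'. After: A=4 B=5 C=0 D=0 ZF=0 PC=2
Step 3: PC=2 exec 'MUL C, C'. After: A=4 B=5 C=0 D=0 ZF=1 PC=3
Step 4: PC=3 exec 'SUB C, B'. After: A=4 B=5 C=-5 D=0 ZF=0 PC=4
Step 5: PC=4 exec 'MOV D, 6'. After: A=4 B=5 C=-5 D=6 ZF=0 PC=5
Step 6: PC=5 exec 'SUB A, 1'. After: A=3 B=5 C=-5 D=6 ZF=0 PC=6
Step 7: PC=6 exec 'JNZ 2'. After: A=3 B=5 C=-5 D=6 ZF=0 PC=2
Step 8: PC=2 exec 'MUL C, C'. After: A=3 B=5 C=25 D=6 ZF=0 PC=3
Step 9: PC=3 exec 'SUB C, B'. After: A=3 B=5 C=20 D=6 ZF=0 PC=4
Step 10: PC=4 exec 'MOV D, 6'. After: A=3 B=5 C=20 D=6 ZF=0 PC=5
Step 11: PC=5 exec 'SUB A, 1'. After: A=2 B=5 C=20 D=6 ZF=0 PC=6
Step 12: PC=6 exec 'JNZ 2'. After: A=2 B=5 C=20 D=6 ZF=0 PC=2
Step 13: PC=2 exec 'MUL C, C'. After: A=2 B=5 C=400 D=6 ZF=0 PC=3
Step 14: PC=3 exec 'SUB C, B'. After: A=2 B=5 C=395 D=6 ZF=0 PC=4
Step 15: PC=4 exec 'MOV D, 6'. After: A=2 B=5 C=395 D=6 ZF=0 PC=5
Step 16: PC=5 exec 'SUB A, 1'. After: A=1 B=5 C=395 D=6 ZF=0 PC=6
Step 17: PC=6 exec 'JNZ 2'. After: A=1 B=5 C=395 D=6 ZF=0 PC=2
Step 18: PC=2 exec 'MUL C, C'. After: A=1 B=5 C=156025 D=6 ZF=0 PC=3
Step 19: PC=3 exec 'SUB C, B'. After: A=1 B=5 C=156020 D=6 ZF=0 PC=4
Step 20: PC=4 exec 'MOV D, 6'. After: A=1 B=5 C=156020 D=6 ZF=0 PC=5
Step 21: PC=5 exec 'SUB A, 1'. After: A=0 B=5 C=156020 D=6 ZF=1 PC=6
Step 22: PC=6 exec 'JNZ 2'. After: A=0 B=5 C=156020 D=6 ZF=1 PC=7
First time PC=7: D=6

6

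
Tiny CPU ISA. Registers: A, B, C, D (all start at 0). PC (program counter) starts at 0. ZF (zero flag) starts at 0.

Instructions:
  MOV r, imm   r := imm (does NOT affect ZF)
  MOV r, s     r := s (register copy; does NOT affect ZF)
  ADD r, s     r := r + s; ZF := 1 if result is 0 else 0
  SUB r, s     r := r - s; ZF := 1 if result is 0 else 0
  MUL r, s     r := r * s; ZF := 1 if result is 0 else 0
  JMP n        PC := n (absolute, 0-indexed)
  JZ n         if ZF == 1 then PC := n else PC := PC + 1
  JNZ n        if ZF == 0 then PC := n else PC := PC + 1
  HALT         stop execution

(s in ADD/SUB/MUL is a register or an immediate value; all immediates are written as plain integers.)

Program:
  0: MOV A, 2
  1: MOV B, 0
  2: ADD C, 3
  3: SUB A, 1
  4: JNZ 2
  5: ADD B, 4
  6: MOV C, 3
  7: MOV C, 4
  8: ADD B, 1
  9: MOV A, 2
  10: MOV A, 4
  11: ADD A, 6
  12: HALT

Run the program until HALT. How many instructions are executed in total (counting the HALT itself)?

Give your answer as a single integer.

Answer: 16

Derivation:
Step 1: PC=0 exec 'MOV A, 2'. After: A=2 B=0 C=0 D=0 ZF=0 PC=1
Step 2: PC=1 exec 'MOV B, 0'. After: A=2 B=0 C=0 D=0 ZF=0 PC=2
Step 3: PC=2 exec 'ADD C, 3'. After: A=2 B=0 C=3 D=0 ZF=0 PC=3
Step 4: PC=3 exec 'SUB A, 1'. After: A=1 B=0 C=3 D=0 ZF=0 PC=4
Step 5: PC=4 exec 'JNZ 2'. After: A=1 B=0 C=3 D=0 ZF=0 PC=2
Step 6: PC=2 exec 'ADD C, 3'. After: A=1 B=0 C=6 D=0 ZF=0 PC=3
Step 7: PC=3 exec 'SUB A, 1'. After: A=0 B=0 C=6 D=0 ZF=1 PC=4
Step 8: PC=4 exec 'JNZ 2'. After: A=0 B=0 C=6 D=0 ZF=1 PC=5
Step 9: PC=5 exec 'ADD B, 4'. After: A=0 B=4 C=6 D=0 ZF=0 PC=6
Step 10: PC=6 exec 'MOV C, 3'. After: A=0 B=4 C=3 D=0 ZF=0 PC=7
Step 11: PC=7 exec 'MOV C, 4'. After: A=0 B=4 C=4 D=0 ZF=0 PC=8
Step 12: PC=8 exec 'ADD B, 1'. After: A=0 B=5 C=4 D=0 ZF=0 PC=9
Step 13: PC=9 exec 'MOV A, 2'. After: A=2 B=5 C=4 D=0 ZF=0 PC=10
Step 14: PC=10 exec 'MOV A, 4'. After: A=4 B=5 C=4 D=0 ZF=0 PC=11
Step 15: PC=11 exec 'ADD A, 6'. After: A=10 B=5 C=4 D=0 ZF=0 PC=12
Step 16: PC=12 exec 'HALT'. After: A=10 B=5 C=4 D=0 ZF=0 PC=12 HALTED
Total instructions executed: 16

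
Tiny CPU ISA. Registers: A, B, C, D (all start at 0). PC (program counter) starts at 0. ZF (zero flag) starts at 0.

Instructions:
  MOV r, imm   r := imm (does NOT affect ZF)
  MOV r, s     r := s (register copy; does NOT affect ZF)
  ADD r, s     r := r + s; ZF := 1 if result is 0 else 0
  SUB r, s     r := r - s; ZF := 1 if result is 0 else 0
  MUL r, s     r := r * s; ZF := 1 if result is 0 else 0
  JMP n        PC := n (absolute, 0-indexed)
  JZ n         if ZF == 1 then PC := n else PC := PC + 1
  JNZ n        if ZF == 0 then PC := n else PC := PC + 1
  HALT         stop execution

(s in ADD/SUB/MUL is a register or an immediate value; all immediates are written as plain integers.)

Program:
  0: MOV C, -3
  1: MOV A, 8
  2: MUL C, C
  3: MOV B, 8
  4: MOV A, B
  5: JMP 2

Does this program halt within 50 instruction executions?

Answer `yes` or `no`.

Step 1: PC=0 exec 'MOV C, -3'. After: A=0 B=0 C=-3 D=0 ZF=0 PC=1
Step 2: PC=1 exec 'MOV A, 8'. After: A=8 B=0 C=-3 D=0 ZF=0 PC=2
Step 3: PC=2 exec 'MUL C, C'. After: A=8 B=0 C=9 D=0 ZF=0 PC=3
Step 4: PC=3 exec 'MOV B, 8'. After: A=8 B=8 C=9 D=0 ZF=0 PC=4
Step 5: PC=4 exec 'MOV A, B'. After: A=8 B=8 C=9 D=0 ZF=0 PC=5
Step 6: PC=5 exec 'JMP 2'. After: A=8 B=8 C=9 D=0 ZF=0 PC=2
Step 7: PC=2 exec 'MUL C, C'. After: A=8 B=8 C=81 D=0 ZF=0 PC=3
Step 8: PC=3 exec 'MOV B, 8'. After: A=8 B=8 C=81 D=0 ZF=0 PC=4
Step 9: PC=4 exec 'MOV A, B'. After: A=8 B=8 C=81 D=0 ZF=0 PC=5
Step 10: PC=5 exec 'JMP 2'. After: A=8 B=8 C=81 D=0 ZF=0 PC=2
Step 11: PC=2 exec 'MUL C, C'. After: A=8 B=8 C=6561 D=0 ZF=0 PC=3
Step 12: PC=3 exec 'MOV B, 8'. After: A=8 B=8 C=6561 D=0 ZF=0 PC=4
Step 13: PC=4 exec 'MOV A, B'. After: A=8 B=8 C=6561 D=0 ZF=0 PC=5
Step 14: PC=5 exec 'JMP 2'. After: A=8 B=8 C=6561 D=0 ZF=0 PC=2
Step 15: PC=2 exec 'MUL C, C'. After: A=8 B=8 C=43046721 D=0 ZF=0 PC=3
After 50 steps: not halted. PC revisits the same instructions with no path to HALT; will never halt.

Answer: no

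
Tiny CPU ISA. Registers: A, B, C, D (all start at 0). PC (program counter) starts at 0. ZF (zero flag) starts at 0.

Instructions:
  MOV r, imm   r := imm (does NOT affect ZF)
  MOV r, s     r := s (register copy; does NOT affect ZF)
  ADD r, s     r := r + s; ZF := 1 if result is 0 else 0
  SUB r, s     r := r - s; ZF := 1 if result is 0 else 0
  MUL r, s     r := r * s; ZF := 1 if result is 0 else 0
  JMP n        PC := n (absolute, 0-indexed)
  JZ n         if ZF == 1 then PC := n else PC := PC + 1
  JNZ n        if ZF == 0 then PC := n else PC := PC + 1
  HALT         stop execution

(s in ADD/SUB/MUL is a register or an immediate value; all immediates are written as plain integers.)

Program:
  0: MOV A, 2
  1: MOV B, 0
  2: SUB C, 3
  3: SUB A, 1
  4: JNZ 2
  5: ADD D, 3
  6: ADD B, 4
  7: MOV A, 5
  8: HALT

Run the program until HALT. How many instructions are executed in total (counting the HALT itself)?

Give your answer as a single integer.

Answer: 12

Derivation:
Step 1: PC=0 exec 'MOV A, 2'. After: A=2 B=0 C=0 D=0 ZF=0 PC=1
Step 2: PC=1 exec 'MOV B, 0'. After: A=2 B=0 C=0 D=0 ZF=0 PC=2
Step 3: PC=2 exec 'SUB C, 3'. After: A=2 B=0 C=-3 D=0 ZF=0 PC=3
Step 4: PC=3 exec 'SUB A, 1'. After: A=1 B=0 C=-3 D=0 ZF=0 PC=4
Step 5: PC=4 exec 'JNZ 2'. After: A=1 B=0 C=-3 D=0 ZF=0 PC=2
Step 6: PC=2 exec 'SUB C, 3'. After: A=1 B=0 C=-6 D=0 ZF=0 PC=3
Step 7: PC=3 exec 'SUB A, 1'. After: A=0 B=0 C=-6 D=0 ZF=1 PC=4
Step 8: PC=4 exec 'JNZ 2'. After: A=0 B=0 C=-6 D=0 ZF=1 PC=5
Step 9: PC=5 exec 'ADD D, 3'. After: A=0 B=0 C=-6 D=3 ZF=0 PC=6
Step 10: PC=6 exec 'ADD B, 4'. After: A=0 B=4 C=-6 D=3 ZF=0 PC=7
Step 11: PC=7 exec 'MOV A, 5'. After: A=5 B=4 C=-6 D=3 ZF=0 PC=8
Step 12: PC=8 exec 'HALT'. After: A=5 B=4 C=-6 D=3 ZF=0 PC=8 HALTED
Total instructions executed: 12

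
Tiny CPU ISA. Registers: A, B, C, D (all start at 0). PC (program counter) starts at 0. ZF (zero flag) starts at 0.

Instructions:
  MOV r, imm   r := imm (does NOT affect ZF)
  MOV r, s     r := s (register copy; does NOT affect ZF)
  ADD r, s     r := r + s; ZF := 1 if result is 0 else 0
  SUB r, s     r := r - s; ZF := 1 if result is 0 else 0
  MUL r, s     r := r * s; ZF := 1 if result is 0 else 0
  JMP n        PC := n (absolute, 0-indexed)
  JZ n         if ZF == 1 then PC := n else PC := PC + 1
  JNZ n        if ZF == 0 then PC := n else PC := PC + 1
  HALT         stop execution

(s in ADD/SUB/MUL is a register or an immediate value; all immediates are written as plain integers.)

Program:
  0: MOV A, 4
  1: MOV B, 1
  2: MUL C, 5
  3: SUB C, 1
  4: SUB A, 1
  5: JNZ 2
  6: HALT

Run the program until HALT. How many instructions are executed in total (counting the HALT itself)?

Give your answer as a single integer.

Step 1: PC=0 exec 'MOV A, 4'. After: A=4 B=0 C=0 D=0 ZF=0 PC=1
Step 2: PC=1 exec 'MOV B, 1'. After: A=4 B=1 C=0 D=0 ZF=0 PC=2
Step 3: PC=2 exec 'MUL C, 5'. After: A=4 B=1 C=0 D=0 ZF=1 PC=3
Step 4: PC=3 exec 'SUB C, 1'. After: A=4 B=1 C=-1 D=0 ZF=0 PC=4
Step 5: PC=4 exec 'SUB A, 1'. After: A=3 B=1 C=-1 D=0 ZF=0 PC=5
Step 6: PC=5 exec 'JNZ 2'. After: A=3 B=1 C=-1 D=0 ZF=0 PC=2
Step 7: PC=2 exec 'MUL C, 5'. After: A=3 B=1 C=-5 D=0 ZF=0 PC=3
Step 8: PC=3 exec 'SUB C, 1'. After: A=3 B=1 C=-6 D=0 ZF=0 PC=4
Step 9: PC=4 exec 'SUB A, 1'. After: A=2 B=1 C=-6 D=0 ZF=0 PC=5
Step 10: PC=5 exec 'JNZ 2'. After: A=2 B=1 C=-6 D=0 ZF=0 PC=2
Step 11: PC=2 exec 'MUL C, 5'. After: A=2 B=1 C=-30 D=0 ZF=0 PC=3
Step 12: PC=3 exec 'SUB C, 1'. After: A=2 B=1 C=-31 D=0 ZF=0 PC=4
Step 13: PC=4 exec 'SUB A, 1'. After: A=1 B=1 C=-31 D=0 ZF=0 PC=5
Step 14: PC=5 exec 'JNZ 2'. After: A=1 B=1 C=-31 D=0 ZF=0 PC=2
Step 15: PC=2 exec 'MUL C, 5'. After: A=1 B=1 C=-155 D=0 ZF=0 PC=3
Step 16: PC=3 exec 'SUB C, 1'. After: A=1 B=1 C=-156 D=0 ZF=0 PC=4
Step 17: PC=4 exec 'SUB A, 1'. After: A=0 B=1 C=-156 D=0 ZF=1 PC=5
Step 18: PC=5 exec 'JNZ 2'. After: A=0 B=1 C=-156 D=0 ZF=1 PC=6
Step 19: PC=6 exec 'HALT'. After: A=0 B=1 C=-156 D=0 ZF=1 PC=6 HALTED
Total instructions executed: 19

Answer: 19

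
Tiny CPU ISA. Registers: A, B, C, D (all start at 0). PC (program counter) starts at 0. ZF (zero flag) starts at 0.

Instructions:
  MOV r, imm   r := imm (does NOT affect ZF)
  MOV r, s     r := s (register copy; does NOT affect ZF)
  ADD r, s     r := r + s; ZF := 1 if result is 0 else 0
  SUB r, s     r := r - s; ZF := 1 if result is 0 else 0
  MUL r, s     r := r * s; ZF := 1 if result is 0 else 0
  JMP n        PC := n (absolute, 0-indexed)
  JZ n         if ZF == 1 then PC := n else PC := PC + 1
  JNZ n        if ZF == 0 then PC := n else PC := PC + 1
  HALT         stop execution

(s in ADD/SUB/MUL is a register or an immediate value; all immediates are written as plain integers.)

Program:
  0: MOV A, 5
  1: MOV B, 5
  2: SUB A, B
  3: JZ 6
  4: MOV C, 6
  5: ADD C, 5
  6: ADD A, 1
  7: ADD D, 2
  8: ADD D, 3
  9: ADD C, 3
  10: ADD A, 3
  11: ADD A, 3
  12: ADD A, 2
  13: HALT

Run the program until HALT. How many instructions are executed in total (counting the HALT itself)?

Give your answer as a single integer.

Answer: 12

Derivation:
Step 1: PC=0 exec 'MOV A, 5'. After: A=5 B=0 C=0 D=0 ZF=0 PC=1
Step 2: PC=1 exec 'MOV B, 5'. After: A=5 B=5 C=0 D=0 ZF=0 PC=2
Step 3: PC=2 exec 'SUB A, B'. After: A=0 B=5 C=0 D=0 ZF=1 PC=3
Step 4: PC=3 exec 'JZ 6'. After: A=0 B=5 C=0 D=0 ZF=1 PC=6
Step 5: PC=6 exec 'ADD A, 1'. After: A=1 B=5 C=0 D=0 ZF=0 PC=7
Step 6: PC=7 exec 'ADD D, 2'. After: A=1 B=5 C=0 D=2 ZF=0 PC=8
Step 7: PC=8 exec 'ADD D, 3'. After: A=1 B=5 C=0 D=5 ZF=0 PC=9
Step 8: PC=9 exec 'ADD C, 3'. After: A=1 B=5 C=3 D=5 ZF=0 PC=10
Step 9: PC=10 exec 'ADD A, 3'. After: A=4 B=5 C=3 D=5 ZF=0 PC=11
Step 10: PC=11 exec 'ADD A, 3'. After: A=7 B=5 C=3 D=5 ZF=0 PC=12
Step 11: PC=12 exec 'ADD A, 2'. After: A=9 B=5 C=3 D=5 ZF=0 PC=13
Step 12: PC=13 exec 'HALT'. After: A=9 B=5 C=3 D=5 ZF=0 PC=13 HALTED
Total instructions executed: 12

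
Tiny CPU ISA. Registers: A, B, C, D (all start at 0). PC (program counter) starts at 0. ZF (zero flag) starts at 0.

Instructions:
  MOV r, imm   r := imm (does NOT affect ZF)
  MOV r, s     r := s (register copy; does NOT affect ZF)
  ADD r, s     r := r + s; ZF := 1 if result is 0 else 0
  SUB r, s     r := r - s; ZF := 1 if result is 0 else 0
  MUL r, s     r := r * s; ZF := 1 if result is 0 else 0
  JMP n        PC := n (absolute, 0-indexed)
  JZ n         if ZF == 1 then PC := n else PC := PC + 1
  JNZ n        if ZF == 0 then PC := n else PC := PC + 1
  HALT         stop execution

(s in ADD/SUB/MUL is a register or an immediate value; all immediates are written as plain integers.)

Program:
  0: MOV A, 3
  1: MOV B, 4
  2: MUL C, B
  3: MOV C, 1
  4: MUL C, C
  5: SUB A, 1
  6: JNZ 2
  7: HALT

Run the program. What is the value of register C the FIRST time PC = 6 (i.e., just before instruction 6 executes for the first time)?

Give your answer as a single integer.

Step 1: PC=0 exec 'MOV A, 3'. After: A=3 B=0 C=0 D=0 ZF=0 PC=1
Step 2: PC=1 exec 'MOV B, 4'. After: A=3 B=4 C=0 D=0 ZF=0 PC=2
Step 3: PC=2 exec 'MUL C, B'. After: A=3 B=4 C=0 D=0 ZF=1 PC=3
Step 4: PC=3 exec 'MOV C, 1'. After: A=3 B=4 C=1 D=0 ZF=1 PC=4
Step 5: PC=4 exec 'MUL C, C'. After: A=3 B=4 C=1 D=0 ZF=0 PC=5
Step 6: PC=5 exec 'SUB A, 1'. After: A=2 B=4 C=1 D=0 ZF=0 PC=6
First time PC=6: C=1

1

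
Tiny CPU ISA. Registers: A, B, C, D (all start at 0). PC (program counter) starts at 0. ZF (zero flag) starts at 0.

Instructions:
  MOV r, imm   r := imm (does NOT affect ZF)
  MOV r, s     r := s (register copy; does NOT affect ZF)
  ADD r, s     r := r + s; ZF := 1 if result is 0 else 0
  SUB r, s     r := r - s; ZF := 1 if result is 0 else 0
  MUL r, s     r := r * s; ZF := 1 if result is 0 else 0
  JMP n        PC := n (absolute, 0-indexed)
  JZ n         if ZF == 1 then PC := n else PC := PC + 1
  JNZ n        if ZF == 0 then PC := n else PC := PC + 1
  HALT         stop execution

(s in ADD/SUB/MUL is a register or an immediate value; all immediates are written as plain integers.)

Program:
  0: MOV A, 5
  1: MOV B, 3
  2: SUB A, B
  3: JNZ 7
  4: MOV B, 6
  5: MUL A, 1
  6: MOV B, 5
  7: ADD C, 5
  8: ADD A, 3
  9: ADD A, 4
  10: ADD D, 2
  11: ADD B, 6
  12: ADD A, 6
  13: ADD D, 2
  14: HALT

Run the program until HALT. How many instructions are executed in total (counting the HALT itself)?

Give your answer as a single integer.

Answer: 12

Derivation:
Step 1: PC=0 exec 'MOV A, 5'. After: A=5 B=0 C=0 D=0 ZF=0 PC=1
Step 2: PC=1 exec 'MOV B, 3'. After: A=5 B=3 C=0 D=0 ZF=0 PC=2
Step 3: PC=2 exec 'SUB A, B'. After: A=2 B=3 C=0 D=0 ZF=0 PC=3
Step 4: PC=3 exec 'JNZ 7'. After: A=2 B=3 C=0 D=0 ZF=0 PC=7
Step 5: PC=7 exec 'ADD C, 5'. After: A=2 B=3 C=5 D=0 ZF=0 PC=8
Step 6: PC=8 exec 'ADD A, 3'. After: A=5 B=3 C=5 D=0 ZF=0 PC=9
Step 7: PC=9 exec 'ADD A, 4'. After: A=9 B=3 C=5 D=0 ZF=0 PC=10
Step 8: PC=10 exec 'ADD D, 2'. After: A=9 B=3 C=5 D=2 ZF=0 PC=11
Step 9: PC=11 exec 'ADD B, 6'. After: A=9 B=9 C=5 D=2 ZF=0 PC=12
Step 10: PC=12 exec 'ADD A, 6'. After: A=15 B=9 C=5 D=2 ZF=0 PC=13
Step 11: PC=13 exec 'ADD D, 2'. After: A=15 B=9 C=5 D=4 ZF=0 PC=14
Step 12: PC=14 exec 'HALT'. After: A=15 B=9 C=5 D=4 ZF=0 PC=14 HALTED
Total instructions executed: 12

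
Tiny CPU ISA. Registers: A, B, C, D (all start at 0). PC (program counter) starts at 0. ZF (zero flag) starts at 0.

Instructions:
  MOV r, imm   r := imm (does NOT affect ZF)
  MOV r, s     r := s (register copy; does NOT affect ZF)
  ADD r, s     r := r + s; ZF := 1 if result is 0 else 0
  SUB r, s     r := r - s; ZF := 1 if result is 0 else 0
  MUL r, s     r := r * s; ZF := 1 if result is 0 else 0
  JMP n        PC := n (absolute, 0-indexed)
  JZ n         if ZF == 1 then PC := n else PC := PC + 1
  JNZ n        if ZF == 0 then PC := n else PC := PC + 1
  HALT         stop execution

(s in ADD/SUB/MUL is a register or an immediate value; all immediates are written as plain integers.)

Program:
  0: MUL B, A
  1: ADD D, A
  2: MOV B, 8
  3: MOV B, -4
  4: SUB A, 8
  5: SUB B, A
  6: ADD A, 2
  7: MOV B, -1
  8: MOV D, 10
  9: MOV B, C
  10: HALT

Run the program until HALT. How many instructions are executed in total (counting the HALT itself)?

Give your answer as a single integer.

Step 1: PC=0 exec 'MUL B, A'. After: A=0 B=0 C=0 D=0 ZF=1 PC=1
Step 2: PC=1 exec 'ADD D, A'. After: A=0 B=0 C=0 D=0 ZF=1 PC=2
Step 3: PC=2 exec 'MOV B, 8'. After: A=0 B=8 C=0 D=0 ZF=1 PC=3
Step 4: PC=3 exec 'MOV B, -4'. After: A=0 B=-4 C=0 D=0 ZF=1 PC=4
Step 5: PC=4 exec 'SUB A, 8'. After: A=-8 B=-4 C=0 D=0 ZF=0 PC=5
Step 6: PC=5 exec 'SUB B, A'. After: A=-8 B=4 C=0 D=0 ZF=0 PC=6
Step 7: PC=6 exec 'ADD A, 2'. After: A=-6 B=4 C=0 D=0 ZF=0 PC=7
Step 8: PC=7 exec 'MOV B, -1'. After: A=-6 B=-1 C=0 D=0 ZF=0 PC=8
Step 9: PC=8 exec 'MOV D, 10'. After: A=-6 B=-1 C=0 D=10 ZF=0 PC=9
Step 10: PC=9 exec 'MOV B, C'. After: A=-6 B=0 C=0 D=10 ZF=0 PC=10
Step 11: PC=10 exec 'HALT'. After: A=-6 B=0 C=0 D=10 ZF=0 PC=10 HALTED
Total instructions executed: 11

Answer: 11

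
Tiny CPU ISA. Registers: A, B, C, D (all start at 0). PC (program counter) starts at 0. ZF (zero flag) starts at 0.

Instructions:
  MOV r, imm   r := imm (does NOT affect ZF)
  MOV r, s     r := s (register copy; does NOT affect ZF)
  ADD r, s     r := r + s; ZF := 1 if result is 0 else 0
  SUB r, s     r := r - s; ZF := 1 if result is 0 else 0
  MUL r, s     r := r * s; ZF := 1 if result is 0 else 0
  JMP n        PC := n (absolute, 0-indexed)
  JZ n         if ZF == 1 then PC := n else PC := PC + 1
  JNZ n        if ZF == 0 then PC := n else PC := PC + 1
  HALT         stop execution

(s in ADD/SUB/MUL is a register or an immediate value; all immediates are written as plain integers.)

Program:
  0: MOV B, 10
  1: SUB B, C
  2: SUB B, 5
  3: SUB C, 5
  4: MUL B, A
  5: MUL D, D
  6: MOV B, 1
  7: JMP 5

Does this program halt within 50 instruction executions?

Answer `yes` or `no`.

Step 1: PC=0 exec 'MOV B, 10'. After: A=0 B=10 C=0 D=0 ZF=0 PC=1
Step 2: PC=1 exec 'SUB B, C'. After: A=0 B=10 C=0 D=0 ZF=0 PC=2
Step 3: PC=2 exec 'SUB B, 5'. After: A=0 B=5 C=0 D=0 ZF=0 PC=3
Step 4: PC=3 exec 'SUB C, 5'. After: A=0 B=5 C=-5 D=0 ZF=0 PC=4
Step 5: PC=4 exec 'MUL B, A'. After: A=0 B=0 C=-5 D=0 ZF=1 PC=5
Step 6: PC=5 exec 'MUL D, D'. After: A=0 B=0 C=-5 D=0 ZF=1 PC=6
Step 7: PC=6 exec 'MOV B, 1'. After: A=0 B=1 C=-5 D=0 ZF=1 PC=7
Step 8: PC=7 exec 'JMP 5'. After: A=0 B=1 C=-5 D=0 ZF=1 PC=5
Step 9: PC=5 exec 'MUL D, D'. After: A=0 B=1 C=-5 D=0 ZF=1 PC=6
Step 10: PC=6 exec 'MOV B, 1'. After: A=0 B=1 C=-5 D=0 ZF=1 PC=7
State after step 10 equals state after step 7: the program is in a cycle of length 3 and will never halt.

Answer: no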